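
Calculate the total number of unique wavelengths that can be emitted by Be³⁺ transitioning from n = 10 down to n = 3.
28

The electron can occupy levels n = 3, 4, ..., 10 during de-excitation — that is m = 10 - 3 + 1 = 8 distinct levels.

The number of distinct spectral lines equals the number of ways to choose 2 of these m levels (each pair gives one possible emission transition):

Number of lines = m(m-1)/2 = 8×7/2 = 28

These correspond to all possible transitions between the 8 levels:
10 → 9, 10 → 8, 10 → 7, 10 → 6, 10 → 5, 10 → 4, 10 → 3, 9 → 8...

Each transition produces a photon with a unique energy (and thus wavelength). This count does not depend on Z.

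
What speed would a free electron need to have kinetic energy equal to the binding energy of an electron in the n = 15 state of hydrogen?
1.46e+05 m/s (or 0.05% of c)

The binding energy at n = 15 for hydrogen is:
E_15 = -13.6057/15² = -0.0604698 eV
|E_15| = 0.0604698 eV

Convert to Joules:
KE = 0.0604698 eV × (1.602177 × 10⁻¹⁹ J/eV) = 9.6883e-21 J

Using KE = ½mv²:
v = √(2·KE/m_e)
v = √(2 × 9.6883e-21 J / 9.10938 × 10⁻³¹ kg)
v = 1.46e+05 m/s

This is approximately 0.05% the speed of light.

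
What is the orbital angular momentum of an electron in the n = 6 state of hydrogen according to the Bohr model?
6.32743e-34 J·s (or 6ℏ)

In the Bohr model, angular momentum is quantized:
L = nℏ

where ℏ = h/(2π) = 1.0545718e-34 J·s

For n = 6:
L = 6 × 1.0545718e-34 J·s
L = 6.32743e-34 J·s

This can also be written as L = 6ℏ.
The angular momentum is an integer multiple of the reduced Planck constant.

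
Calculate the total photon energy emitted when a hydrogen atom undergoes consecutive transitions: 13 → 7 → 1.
13.52519 eV

The energy levels of hydrogen are E_n = -13.6057 / n² eV.

First transition (13 → 7):
ΔE₁ = |E_7 - E_13|
ΔE₁ = |-0.27766734694 - (-0.08050710059)| = 0.19716025 eV

Second transition (7 → 1):
ΔE₂ = |E_1 - E_7|
ΔE₂ = |-13.60570000000 - (-0.27766734694)| = 13.32803265 eV

Total energy released:
E_total = ΔE₁ + ΔE₂ = 0.19716025 + 13.32803265 = 13.52519 eV

Note: This equals the direct transition 13 → 1: 13.52519 eV ✓
Energy is conserved regardless of the path taken.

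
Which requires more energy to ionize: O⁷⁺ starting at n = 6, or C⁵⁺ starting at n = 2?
C⁵⁺ at n = 2 (E = -122.451300 eV)

Using E_n = -13.6057 Z² / n² eV:

O⁷⁺ (Z = 8) at n = 6:
E = -13.6057 × 8² / 6² = -13.6057 × 64 / 36 = -24.187911111 eV

C⁵⁺ (Z = 6) at n = 2:
E = -13.6057 × 6² / 2² = -13.6057 × 36 / 4 = -122.451300000 eV

Since -122.451300000 eV < -24.187911111 eV,
C⁵⁺ at n = 2 is more tightly bound (requires more energy to ionize).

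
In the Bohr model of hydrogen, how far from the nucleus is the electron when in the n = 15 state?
11.9065 nm (or 119.0648 Å)

The Bohr radius formula is:
r_n = n² a₀ / Z

where a₀ = 0.0529177 nm is the Bohr radius.

For H (Z = 1) at n = 15:
r_15 = 15² × 0.0529177 nm / 1
r_15 = 225 × 0.0529177 nm / 1
r_15 = 11.90648 nm / 1
r_15 = 11.9065 nm

The electron orbits at approximately 11.9065 nm from the nucleus.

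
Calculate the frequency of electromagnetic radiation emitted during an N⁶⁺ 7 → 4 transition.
6.785e+15 Hz

First, find the transition energy:
E_7 = -13.6057 × 7² / 7² = -13.605700 eV
E_4 = -13.6057 × 7² / 4² = -41.667456 eV
|ΔE| = |E_4 - E_7| = 28.061756 eV

Convert to Joules: E = 28.061756 eV × (1.602177 × 10⁻¹⁹ J/eV) = 4.49599e-18 J

Using E = hf:
f = E/h = 4.49599e-18 J / (6.62607 × 10⁻³⁴ J·s)
f = 6.785e+15 Hz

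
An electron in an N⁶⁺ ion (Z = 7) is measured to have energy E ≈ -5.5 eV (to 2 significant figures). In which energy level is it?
n = 11

The exact energy levels follow E_n = -13.6057 Z² / n² eV with Z = 7.

The measured value (-5.5 eV) is reported to only 2 significant figures, so we must test candidate n values and see which one matches to that precision.

Candidate energies:
  n = 9:  E = -13.6057 × 7² / 9² = -8.23061 eV
  n = 10:  E = -13.6057 × 7² / 10² = -6.66679 eV
  n = 11:  E = -13.6057 × 7² / 11² = -5.50975 eV  ← matches
  n = 12:  E = -13.6057 × 7² / 12² = -4.62972 eV
  n = 13:  E = -13.6057 × 7² / 13² = -3.94485 eV

Checking against the measurement of -5.5 eV (2 sig figs), only n = 11 agrees:
E_11 = -5.50975 eV, which rounds to -5.5 eV ✓

Therefore n = 11.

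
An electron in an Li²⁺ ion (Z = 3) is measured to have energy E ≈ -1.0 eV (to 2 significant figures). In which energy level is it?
n = 11

The exact energy levels follow E_n = -13.6057 Z² / n² eV with Z = 3.

The measured value (-1.0 eV) is reported to only 2 significant figures, so we must test candidate n values and see which one matches to that precision.

Candidate energies:
  n = 9:  E = -13.6057 × 3² / 9² = -1.511744 eV
  n = 10:  E = -13.6057 × 3² / 10² = -1.224513 eV
  n = 11:  E = -13.6057 × 3² / 11² = -1.011994 eV  ← matches
  n = 12:  E = -13.6057 × 3² / 12² = -0.850356 eV
  n = 13:  E = -13.6057 × 3² / 13² = -0.724564 eV

Checking against the measurement of -1.0 eV (2 sig figs), only n = 11 agrees:
E_11 = -1.011994 eV, which rounds to -1.0 eV ✓

Therefore n = 11.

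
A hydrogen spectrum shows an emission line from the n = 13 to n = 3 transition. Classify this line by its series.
Paschen series

The spectral series in hydrogen are named based on the final (lower) energy level:
- Lyman series: n_final = 1 (ultraviolet)
- Balmer series: n_final = 2 (visible/near-UV)
- Paschen series: n_final = 3 (infrared)
- Brackett series: n_final = 4 (infrared)
- Pfund series: n_final = 5 (far infrared)

Since this transition ends at n = 3, it belongs to the Paschen series.

For reference, this 13 → 3 line has photon energy
ΔE = 13.6057 eV × (1/3² - 1/13²) = 1.4312373 eV,
corresponding to wavelength λ = hc/ΔE = 1239.84 eV·nm / 1.4312373 eV = 866.271 nm in the infrared region.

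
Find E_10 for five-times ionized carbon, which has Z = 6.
-4.90 eV

For hydrogen-like ions, the energy levels scale with Z²:
E_n = -13.6057 Z² / n² eV

For C⁵⁺ (Z = 6) at n = 10:
E_10 = -13.6057 × 6² / 10²
E_10 = -13.6057 × 36 / 100
E_10 = -489.8052 / 100
E_10 = -4.90 eV

The energy is 36 times more negative than hydrogen at the same n due to the stronger nuclear charge.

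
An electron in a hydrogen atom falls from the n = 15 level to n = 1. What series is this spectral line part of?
Lyman series

The spectral series in hydrogen are named based on the final (lower) energy level:
- Lyman series: n_final = 1 (ultraviolet)
- Balmer series: n_final = 2 (visible/near-UV)
- Paschen series: n_final = 3 (infrared)
- Brackett series: n_final = 4 (infrared)
- Pfund series: n_final = 5 (far infrared)

Since this transition ends at n = 1, it belongs to the Lyman series.

For reference, this 15 → 1 line has photon energy
ΔE = 13.6057 eV × (1/1² - 1/15²) = 13.545230 eV,
corresponding to wavelength λ = hc/ΔE = 1239.84 eV·nm / 13.545230 eV = 91.5333 nm in the ultraviolet region.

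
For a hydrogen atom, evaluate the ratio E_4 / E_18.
20.250

Using E_n = -13.6057 Z² / n² eV with Z = 1:

E_4 = -13.6057 / 4² = -13.6057 / 16 = -0.850356250 eV
E_18 = -13.6057 / 18² = -13.6057 / 324 = -0.041992901 eV

The ratio is:
E_4/E_18 = (-0.850356250) / (-0.041992901)
E_4/E_18 = (-13.6057/16) / (-13.6057/324)
E_4/E_18 = 324/16
E_4/E_18 = 20.250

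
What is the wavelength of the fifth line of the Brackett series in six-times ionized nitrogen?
37.0801 nm

The lines of a series are numbered from the longest wavelength (smallest ΔE) outward; the fifth line is the transition from n = n_f + 5 to n_f.
The Brackett series has all transitions ending at n_f = 4.

For N⁶⁺ (Z = 7), the fifth line (ε-line) is the jump from n = 9 to n = 4:
E_9 = -13.6057 × 7² / 9² = -8.230609 eV
E_4 = -13.6057 × 7² / 4² = -41.667456 eV
ΔE = E_9 - E_4 = 33.436847 eV

λ = hc/E = 1239.84 eV·nm / 33.436847 eV
λ = 37.0801 nm

This is the ε-line of the Brackett series in N⁶⁺.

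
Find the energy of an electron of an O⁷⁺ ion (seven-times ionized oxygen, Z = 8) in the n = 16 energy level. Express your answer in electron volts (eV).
-3.401 eV

The energy levels of a hydrogen-like atom are given by:
E_n = -13.6057 Z² / n² eV  (with Z = 8 for O⁷⁺)

For n = 16:
E_16 = -13.6057 × 8² / 16²
E_16 = -13.6057 × 64 / 256
E_16 = -3.401 eV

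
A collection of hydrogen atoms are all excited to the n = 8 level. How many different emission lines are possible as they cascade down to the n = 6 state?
3

The electron can occupy levels n = 6, 7, ..., 8 during de-excitation — that is m = 8 - 6 + 1 = 3 distinct levels.

The number of distinct spectral lines equals the number of ways to choose 2 of these m levels (each pair gives one possible emission transition):

Number of lines = m(m-1)/2 = 3×2/2 = 3

These correspond to all possible transitions between the 3 levels:
8 → 7, 8 → 6, 7 → 6

Each transition produces a photon with a unique energy (and thus wavelength). This count does not depend on Z.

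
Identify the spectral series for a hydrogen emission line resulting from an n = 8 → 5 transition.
Pfund series

The spectral series in hydrogen are named based on the final (lower) energy level:
- Lyman series: n_final = 1 (ultraviolet)
- Balmer series: n_final = 2 (visible/near-UV)
- Paschen series: n_final = 3 (infrared)
- Brackett series: n_final = 4 (infrared)
- Pfund series: n_final = 5 (far infrared)

Since this transition ends at n = 5, it belongs to the Pfund series.

For reference, this 8 → 5 line has photon energy
ΔE = 13.6057 eV × (1/5² - 1/8²) = 0.33163894 eV,
corresponding to wavelength λ = hc/ΔE = 1239.84 eV·nm / 0.33163894 eV = 3738.52 nm in the far infrared region.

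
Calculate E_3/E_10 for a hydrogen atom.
11.111111

Using E_n = -13.6057 Z² / n² eV with Z = 1:

E_3 = -13.6057 / 3² = -13.6057 / 9 = -1.511744444444 eV
E_10 = -13.6057 / 10² = -13.6057 / 100 = -0.136057000000 eV

The ratio is:
E_3/E_10 = (-1.511744444444) / (-0.136057000000)
E_3/E_10 = (-13.6057/9) / (-13.6057/100)
E_3/E_10 = 100/9
E_3/E_10 = 11.111111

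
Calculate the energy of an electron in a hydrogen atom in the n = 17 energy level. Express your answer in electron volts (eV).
-0.04708 eV

The energy levels of a hydrogen-like atom are given by:
E_n = -13.6057 eV / n²

For n = 17:
E_17 = -13.6057 eV / 17²
E_17 = -13.6057 eV / 289
E_17 = -0.04708 eV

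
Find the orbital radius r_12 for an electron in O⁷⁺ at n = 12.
0.9525 nm (or 9.5252 Å)

The Bohr radius formula is:
r_n = n² a₀ / Z

where a₀ = 0.0529177 nm is the Bohr radius.

For O⁷⁺ (Z = 8) at n = 12:
r_12 = 12² × 0.0529177 nm / 8
r_12 = 144 × 0.0529177 nm / 8
r_12 = 7.62015 nm / 8
r_12 = 0.9525 nm

The electron orbits at approximately 0.9525 nm from the nucleus.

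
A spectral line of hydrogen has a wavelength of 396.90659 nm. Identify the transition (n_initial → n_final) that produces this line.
n = 7 → n = 2

First, find the photon energy from the wavelength (hc = 1239.84 eV·nm):
E = hc/λ = 1239.84 eV·nm / 396.90659 nm = 3.1237577 eV

The energy levels of hydrogen satisfy E_n = -13.6057 / n² eV, so an emission n_i → n_f releases
ΔE = 13.6057 × (1/n_f² − 1/n_i²) eV.

Setting ΔE equal to the photon energy:
1/n_f² − 1/n_i² = 3.1237577 / 13.6057 = 0.22959184

Since 1/n_i² must be positive, we need 1/n_f² > 0.22959184, i.e. n_f ≤ 2. For each allowed n_f, solve n_i = (1/n_f² − 0.22959184)^(−1/2) and check whether it is a whole number:
  n_f = 1: 1/n_i² = 1.00000000 − 0.22959184 = 0.77040816 → n_i = 1.139  (not an integer) ✗
  n_f = 2: 1/n_i² = 0.25000000 − 0.22959184 = 0.02040816 → n_i = 7.000  → integer, n_i = 7 ✓

Only n_f = 2 gives an integer upper level, n_i = 7.

The transition is from n = 7 to n = 2 (emission).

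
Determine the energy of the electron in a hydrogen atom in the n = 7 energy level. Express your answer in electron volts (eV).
-0.278 eV

The energy levels of a hydrogen-like atom are given by:
E_n = -13.6057 eV / n²

For n = 7:
E_7 = -13.6057 eV / 7²
E_7 = -13.6057 eV / 49
E_7 = -0.278 eV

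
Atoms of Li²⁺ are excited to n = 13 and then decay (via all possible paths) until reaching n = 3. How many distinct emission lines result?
55

The electron can occupy levels n = 3, 4, ..., 13 during de-excitation — that is m = 13 - 3 + 1 = 11 distinct levels.

The number of distinct spectral lines equals the number of ways to choose 2 of these m levels (each pair gives one possible emission transition):

Number of lines = m(m-1)/2 = 11×10/2 = 55

These correspond to all possible transitions between the 11 levels:
13 → 12, 13 → 11, 13 → 10, 13 → 9, 13 → 8, 13 → 7, 13 → 6, 13 → 5...

Each transition produces a photon with a unique energy (and thus wavelength). This count does not depend on Z.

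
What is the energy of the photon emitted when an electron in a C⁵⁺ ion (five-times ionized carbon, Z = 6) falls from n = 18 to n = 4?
29.10108 eV

The energy levels are E_n = -13.6057 Z² eV / n².

Energy at n = 18: E_18 = -13.6057 × 6² / 18² = -1.51174444 eV
Energy at n = 4: E_4 = -13.6057 × 6² / 4² = -30.61282500 eV

For emission (electron falling to lower state), the photon energy is:
E_photon = E_18 - E_4 = |-1.51174444 - (-30.61282500)|
E_photon = 29.10108 eV

This energy is carried away by the emitted photon.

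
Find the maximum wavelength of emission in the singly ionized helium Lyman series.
30.375504 nm

The longest wavelength corresponds to the smallest energy transition in the series.
The Lyman series has all transitions ending at n_f = 1.

For He⁺ (Z = 2), the first line (α-line) is the jump from n = 2 to n = 1:
E_2 = -13.6057 × 2² / 2² = -13.60570000 eV
E_1 = -13.6057 × 2² / 1² = -54.42280000 eV
ΔE = E_2 - E_1 = 40.81710000 eV

λ = hc/E = 1239.84 eV·nm / 40.81710000 eV
λ = 30.375504 nm

This is the α-line of the Lyman series in He⁺.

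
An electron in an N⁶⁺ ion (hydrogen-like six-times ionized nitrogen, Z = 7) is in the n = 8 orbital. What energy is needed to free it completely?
10.42 eV

The ionization energy is the energy needed to remove the electron completely (n → ∞).

For a hydrogen-like ion with Z = 7, E_n = -13.6057 Z² / n² eV.

At n = 8: E_8 = -13.6057 × 7² / 8² = -10.41686 eV
At n = ∞: E_∞ = 0 eV

Ionization energy = E_∞ - E_8 = 0 - (-10.41686) = 10.41686 eV
Ionization energy ≈ 10.42 eV

This is also called the binding energy of the electron in state n = 8.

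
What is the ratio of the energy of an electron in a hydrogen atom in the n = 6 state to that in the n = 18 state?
9.000

Using E_n = -13.6057 Z² / n² eV with Z = 1:

E_6 = -13.6057 / 6² = -13.6057 / 36 = -0.377936111 eV
E_18 = -13.6057 / 18² = -13.6057 / 324 = -0.041992901 eV

The ratio is:
E_6/E_18 = (-0.377936111) / (-0.041992901)
E_6/E_18 = (-13.6057/36) / (-13.6057/324)
E_6/E_18 = 324/36
E_6/E_18 = 9.000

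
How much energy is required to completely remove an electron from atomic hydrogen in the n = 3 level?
1.512 eV

The ionization energy is the energy needed to remove the electron completely (n → ∞).

For hydrogen, E_n = -13.6057 eV / n².

At n = 3: E_3 = -13.6057 / 3² = -1.511744 eV
At n = ∞: E_∞ = 0 eV

Ionization energy = E_∞ - E_3 = 0 - (-1.511744) = 1.511744 eV
Ionization energy ≈ 1.512 eV

This is also called the binding energy of the electron in state n = 3.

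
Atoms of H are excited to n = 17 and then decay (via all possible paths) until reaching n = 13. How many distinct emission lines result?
10

The electron can occupy levels n = 13, 14, ..., 17 during de-excitation — that is m = 17 - 13 + 1 = 5 distinct levels.

The number of distinct spectral lines equals the number of ways to choose 2 of these m levels (each pair gives one possible emission transition):

Number of lines = m(m-1)/2 = 5×4/2 = 10

These correspond to all possible transitions between the 5 levels:
17 → 16, 17 → 15, 17 → 14, 17 → 13, 16 → 15, 16 → 14, 16 → 13, 15 → 14...

Each transition produces a photon with a unique energy (and thus wavelength). This count does not depend on Z.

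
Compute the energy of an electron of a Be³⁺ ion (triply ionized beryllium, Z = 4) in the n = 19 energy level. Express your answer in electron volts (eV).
-0.603023 eV

The energy levels of a hydrogen-like atom are given by:
E_n = -13.6057 Z² / n² eV  (with Z = 4 for Be³⁺)

For n = 19:
E_19 = -13.6057 × 4² / 19²
E_19 = -13.6057 × 16 / 361
E_19 = -0.603023 eV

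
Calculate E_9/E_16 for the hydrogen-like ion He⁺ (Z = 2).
3.160

Using E_n = -13.6057 Z² / n² eV with Z = 2:

E_9 = -13.6057 × 2² / 9² = -54.4228 / 81 = -0.671886420 eV
E_16 = -13.6057 × 2² / 16² = -54.4228 / 256 = -0.212589063 eV

The ratio is:
E_9/E_16 = (-0.671886420) / (-0.212589063)
E_9/E_16 = (-54.4228/81) / (-54.4228/256)
E_9/E_16 = 256/81
E_9/E_16 = 3.160
(Note: the Z² factors cancel in the ratio.)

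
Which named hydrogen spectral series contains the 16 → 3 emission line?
Paschen series

The spectral series in hydrogen are named based on the final (lower) energy level:
- Lyman series: n_final = 1 (ultraviolet)
- Balmer series: n_final = 2 (visible/near-UV)
- Paschen series: n_final = 3 (infrared)
- Brackett series: n_final = 4 (infrared)
- Pfund series: n_final = 5 (far infrared)

Since this transition ends at n = 3, it belongs to the Paschen series.

For reference, this 16 → 3 line has photon energy
ΔE = 13.6057 eV × (1/3² - 1/16²) = 1.4585971788 eV,
corresponding to wavelength λ = hc/ΔE = 1239.84 eV·nm / 1.4585971788 eV = 850.022212 nm in the infrared region.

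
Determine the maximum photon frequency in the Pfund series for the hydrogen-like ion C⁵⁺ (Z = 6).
4.7374e+15 Hz

The series limit corresponds to the transition from n = ∞ to n = 5.
This is the highest energy (shortest wavelength) transition in the Pfund series.

E_∞ = 0 eV
E_5 = -13.6057 × 6² / 5² = -19.59220800 eV

Energy at series limit:
ΔE = E_∞ - E_5 = 0 - (-19.59220800) = 19.59220800 eV
E = 19.59220800 eV × (1.602177 × 10⁻¹⁹ J/eV) = 3.139019e-18 J
f = E/h = 3.139019e-18 J / (6.62607 × 10⁻³⁴ J·s) = 4.7374e+15 Hz

This energy equals the ionization energy from the n = 5 state of C⁵⁺.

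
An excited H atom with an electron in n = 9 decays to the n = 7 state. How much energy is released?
0.11 eV

The energy levels are E_n = -13.6057 eV / n².

Energy at n = 9: E_9 = -13.6057 / 9² = -0.16797 eV
Energy at n = 7: E_7 = -13.6057 / 7² = -0.27767 eV

For emission (electron falling to lower state), the photon energy is:
E_photon = E_9 - E_7 = |-0.16797 - (-0.27767)|
E_photon = 0.11 eV

This energy is carried away by the emitted photon.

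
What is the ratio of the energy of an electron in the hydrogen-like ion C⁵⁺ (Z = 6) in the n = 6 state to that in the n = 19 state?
10.028

Using E_n = -13.6057 Z² / n² eV with Z = 6:

E_6 = -13.6057 × 6² / 6² = -489.8052 / 36 = -13.605700000 eV
E_19 = -13.6057 × 6² / 19² = -489.8052 / 361 = -1.356801108 eV

The ratio is:
E_6/E_19 = (-13.605700000) / (-1.356801108)
E_6/E_19 = (-489.8052/36) / (-489.8052/361)
E_6/E_19 = 361/36
E_6/E_19 = 10.028
(Note: the Z² factors cancel in the ratio.)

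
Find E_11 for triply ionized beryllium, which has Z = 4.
-1.799101 eV

For hydrogen-like ions, the energy levels scale with Z²:
E_n = -13.6057 Z² / n² eV

For Be³⁺ (Z = 4) at n = 11:
E_11 = -13.6057 × 4² / 11²
E_11 = -13.6057 × 16 / 121
E_11 = -217.6912 / 121
E_11 = -1.799101 eV

The energy is 16 times more negative than hydrogen at the same n due to the stronger nuclear charge.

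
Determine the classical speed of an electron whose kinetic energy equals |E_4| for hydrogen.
5.4692e+05 m/s (or 0.182% of c)

The binding energy at n = 4 for hydrogen is:
E_4 = -13.6057/4² = -0.85035625 eV
|E_4| = 0.85035625 eV

Convert to Joules:
KE = 0.85035625 eV × (1.602177 × 10⁻¹⁹ J/eV) = 1.362421e-19 J

Using KE = ½mv²:
v = √(2·KE/m_e)
v = √(2 × 1.362421e-19 J / 9.10938 × 10⁻³¹ kg)
v = 5.4692e+05 m/s

This is approximately 0.182% the speed of light.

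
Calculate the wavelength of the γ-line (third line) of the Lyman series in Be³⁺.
6.08 nm

The lines of a series are numbered from the longest wavelength (smallest ΔE) outward; the third line is the transition from n = n_f + 3 to n_f.
The Lyman series has all transitions ending at n_f = 1.

For Be³⁺ (Z = 4), the third line (γ-line) is the jump from n = 4 to n = 1:
E_4 = -13.6057 × 4² / 4² = -13.6057 eV
E_1 = -13.6057 × 4² / 1² = -217.6912 eV
ΔE = E_4 - E_1 = 204.0855 eV

λ = hc/E = 1239.84 eV·nm / 204.0855 eV
λ = 6.08 nm

This is the γ-line of the Lyman series in Be³⁺.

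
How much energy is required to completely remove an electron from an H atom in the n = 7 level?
0.277667 eV

The ionization energy is the energy needed to remove the electron completely (n → ∞).

For hydrogen, E_n = -13.6057 eV / n².

At n = 7: E_7 = -13.6057 / 7² = -0.277667347 eV
At n = ∞: E_∞ = 0 eV

Ionization energy = E_∞ - E_7 = 0 - (-0.277667347) = 0.277667347 eV
Ionization energy ≈ 0.277667 eV

This is also called the binding energy of the electron in state n = 7.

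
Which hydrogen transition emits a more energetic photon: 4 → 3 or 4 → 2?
4 → 2

Calculate the energy for each transition:

Transition 4 → 3:
ΔE₁ = |E_3 - E_4| = |-13.6057/3² - (-13.6057/4²)|
ΔE₁ = |-1.511744444444 - (-0.850356250000)| = 0.661388194 eV

Transition 4 → 2:
ΔE₂ = |E_2 - E_4| = |-13.6057/2² - (-13.6057/4²)|
ΔE₂ = |-3.401425000000 - (-0.850356250000)| = 2.551068750 eV

Since 2.551068750 eV > 0.661388194 eV, the transition 4 → 2 emits the more energetic photon.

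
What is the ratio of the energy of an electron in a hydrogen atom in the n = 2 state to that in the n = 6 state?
9.000

Using E_n = -13.6057 Z² / n² eV with Z = 1:

E_2 = -13.6057 / 2² = -13.6057 / 4 = -3.401425000 eV
E_6 = -13.6057 / 6² = -13.6057 / 36 = -0.377936111 eV

The ratio is:
E_2/E_6 = (-3.401425000) / (-0.377936111)
E_2/E_6 = (-13.6057/4) / (-13.6057/36)
E_2/E_6 = 36/4
E_2/E_6 = 9.000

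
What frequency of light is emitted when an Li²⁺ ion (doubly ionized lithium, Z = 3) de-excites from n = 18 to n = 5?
1.09296e+15 Hz

First, find the transition energy:
E_18 = -13.6057 × 3² / 18² = -0.37793611 eV
E_5 = -13.6057 × 3² / 5² = -4.89805200 eV
|ΔE| = |E_5 - E_18| = 4.52011589 eV

Convert to Joules: E = 4.52011589 eV × (1.602177 × 10⁻¹⁹ J/eV) = 7.2420257e-19 J

Using E = hf:
f = E/h = 7.2420257e-19 J / (6.62607 × 10⁻³⁴ J·s)
f = 1.09296e+15 Hz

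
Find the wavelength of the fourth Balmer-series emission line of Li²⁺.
45.56326 nm

The lines of a series are numbered from the longest wavelength (smallest ΔE) outward; the fourth line is the transition from n = n_f + 4 to n_f.
The Balmer series has all transitions ending at n_f = 2.

For Li²⁺ (Z = 3), the fourth line (δ-line) is the jump from n = 6 to n = 2:
E_6 = -13.6057 × 3² / 6² = -3.4014250 eV
E_2 = -13.6057 × 3² / 2² = -30.6128250 eV
ΔE = E_6 - E_2 = 27.2114000 eV

λ = hc/E = 1239.84 eV·nm / 27.2114000 eV
λ = 45.56326 nm

This is the δ-line of the Balmer series in Li²⁺.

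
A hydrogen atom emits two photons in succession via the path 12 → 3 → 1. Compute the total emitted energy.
13.5112 eV

The energy levels of hydrogen are E_n = -13.6057 / n² eV.

First transition (12 → 3):
ΔE₁ = |E_3 - E_12|
ΔE₁ = |-1.5117444444 - (-0.0944840278)| = 1.4172604 eV

Second transition (3 → 1):
ΔE₂ = |E_1 - E_3|
ΔE₂ = |-13.6057000000 - (-1.5117444444)| = 12.0939556 eV

Total energy released:
E_total = ΔE₁ + ΔE₂ = 1.4172604 + 12.0939556 = 13.5112 eV

Note: This equals the direct transition 12 → 1: 13.5112 eV ✓
Energy is conserved regardless of the path taken.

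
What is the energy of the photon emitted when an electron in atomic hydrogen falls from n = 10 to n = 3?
1.37569 eV

The energy levels are E_n = -13.6057 eV / n².

Energy at n = 10: E_10 = -13.6057 / 10² = -0.13605700 eV
Energy at n = 3: E_3 = -13.6057 / 3² = -1.51174444 eV

For emission (electron falling to lower state), the photon energy is:
E_photon = E_10 - E_3 = |-0.13605700 - (-1.51174444)|
E_photon = 1.37569 eV

This energy is carried away by the emitted photon.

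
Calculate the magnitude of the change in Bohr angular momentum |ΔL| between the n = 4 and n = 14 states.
1.05e-33 J·s (or 10ℏ)

In the Bohr model, L_n = nℏ where ℏ = 1.0546e-34 J·s.

L_14 = 14ℏ = 1.4764e-33 J·s
L_4 = 4ℏ = 4.2184e-34 J·s

ΔL = L_14 - L_4 = (14 - 4)ℏ = 10ℏ
ΔL = 10 × 1.0546e-34 J·s = 1.05e-33 J·s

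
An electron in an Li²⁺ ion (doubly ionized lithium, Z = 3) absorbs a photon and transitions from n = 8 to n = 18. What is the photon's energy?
1.535 eV

The energy levels of a hydrogen-like atom are E_n = -13.6057 Z² eV / n².

Energy at n = 8: E_8 = -13.6057 × 3² / 8² = -1.913302 eV
Energy at n = 18: E_18 = -13.6057 × 3² / 18² = -0.377936 eV

The excitation energy is the difference:
ΔE = E_18 - E_8
ΔE = -0.377936 - (-1.913302)
ΔE = 1.535 eV

Since this is positive, energy must be absorbed (photon absorption).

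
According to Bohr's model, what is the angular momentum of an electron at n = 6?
6.32743e-34 J·s (or 6ℏ)

In the Bohr model, angular momentum is quantized:
L = nℏ

where ℏ = h/(2π) = 1.0545718e-34 J·s

For n = 6:
L = 6 × 1.0545718e-34 J·s
L = 6.32743e-34 J·s

This can also be written as L = 6ℏ.
The angular momentum is an integer multiple of the reduced Planck constant.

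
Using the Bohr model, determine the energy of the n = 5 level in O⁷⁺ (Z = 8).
-34.83059 eV

For hydrogen-like ions, the energy levels scale with Z²:
E_n = -13.6057 Z² / n² eV

For O⁷⁺ (Z = 8) at n = 5:
E_5 = -13.6057 × 8² / 5²
E_5 = -13.6057 × 64 / 25
E_5 = -870.7648 / 25
E_5 = -34.83059 eV

The energy is 64 times more negative than hydrogen at the same n due to the stronger nuclear charge.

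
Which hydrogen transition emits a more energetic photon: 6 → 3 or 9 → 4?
6 → 3

Calculate the energy for each transition:

Transition 6 → 3:
ΔE₁ = |E_3 - E_6| = |-13.6057/3² - (-13.6057/6²)|
ΔE₁ = |-1.511744444444 - (-0.377936111111)| = 1.133808333 eV

Transition 9 → 4:
ΔE₂ = |E_4 - E_9| = |-13.6057/4² - (-13.6057/9²)|
ΔE₂ = |-0.850356250000 - (-0.167971604938)| = 0.682384645 eV

Since 1.133808333 eV > 0.682384645 eV, the transition 6 → 3 emits the more energetic photon.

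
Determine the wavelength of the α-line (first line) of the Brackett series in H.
4050.07 nm

The longest wavelength corresponds to the smallest energy transition in the series.
The Brackett series has all transitions ending at n_f = 4.

For H, the first line (α-line) is the jump from n = 5 to n = 4:
E_5 = -13.6057 / 5² = -0.54422800 eV
E_4 = -13.6057 / 4² = -0.85035625 eV
ΔE = E_5 - E_4 = 0.30612825 eV

λ = hc/E = 1239.84 eV·nm / 0.30612825 eV
λ = 4050.07 nm

This is the α-line of the Brackett series in H.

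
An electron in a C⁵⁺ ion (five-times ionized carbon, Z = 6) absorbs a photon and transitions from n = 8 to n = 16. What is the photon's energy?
5.739905 eV

The energy levels of a hydrogen-like atom are E_n = -13.6057 Z² eV / n².

Energy at n = 8: E_8 = -13.6057 × 6² / 8² = -7.653206250 eV
Energy at n = 16: E_16 = -13.6057 × 6² / 16² = -1.913301563 eV

The excitation energy is the difference:
ΔE = E_16 - E_8
ΔE = -1.913301563 - (-7.653206250)
ΔE = 5.739905 eV

Since this is positive, energy must be absorbed (photon absorption).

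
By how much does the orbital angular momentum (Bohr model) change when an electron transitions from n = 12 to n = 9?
3.1637e-34 J·s (or 3ℏ)

In the Bohr model, L_n = nℏ where ℏ = 1.054572e-34 J·s.

L_12 = 12ℏ = 1.265486e-33 J·s
L_9 = 9ℏ = 9.491148e-34 J·s

ΔL = L_12 - L_9 = (12 - 9)ℏ = 3ℏ
ΔL = 3 × 1.054572e-34 J·s = 3.1637e-34 J·s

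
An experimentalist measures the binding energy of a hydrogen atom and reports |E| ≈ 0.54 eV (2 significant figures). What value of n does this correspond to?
n = 5

The exact energy levels follow E_n = -13.6057 eV / n².

The measured value (-0.54 eV) is reported to only 2 significant figures, so we must test candidate n values and see which one matches to that precision.

Candidate energies:
  n = 3:  E = -13.6057/3² = -1.511744 eV
  n = 4:  E = -13.6057/4² = -0.850356 eV
  n = 5:  E = -13.6057/5² = -0.544228 eV  ← matches
  n = 6:  E = -13.6057/6² = -0.377936 eV
  n = 7:  E = -13.6057/7² = -0.277667 eV

Checking against the measurement of -0.54 eV (2 sig figs), only n = 5 agrees:
E_5 = -0.544228 eV, which rounds to -0.54 eV ✓

Therefore n = 5.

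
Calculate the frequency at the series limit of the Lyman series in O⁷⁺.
2.106e+17 Hz

The series limit corresponds to the transition from n = ∞ to n = 1.
This is the highest energy (shortest wavelength) transition in the Lyman series.

E_∞ = 0 eV
E_1 = -13.6057 × 8² / 1² = -870.76480000 eV

Energy at series limit:
ΔE = E_∞ - E_1 = 0 - (-870.76480000) = 870.76480000 eV
E = 870.76480000 eV × (1.602177 × 10⁻¹⁹ J/eV) = 1.39512e-16 J
f = E/h = 1.39512e-16 J / (6.62607 × 10⁻³⁴ J·s) = 2.106e+17 Hz

This energy equals the ionization energy from the n = 1 state of O⁷⁺.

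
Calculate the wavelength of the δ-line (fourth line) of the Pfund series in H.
3295.20 nm

The lines of a series are numbered from the longest wavelength (smallest ΔE) outward; the fourth line is the transition from n = n_f + 4 to n_f.
The Pfund series has all transitions ending at n_f = 5.

For H, the fourth line (δ-line) is the jump from n = 9 to n = 5:
E_9 = -13.6057 / 9² = -0.16797160 eV
E_5 = -13.6057 / 5² = -0.54422800 eV
ΔE = E_9 - E_5 = 0.37625640 eV

λ = hc/E = 1239.84 eV·nm / 0.37625640 eV
λ = 3295.20 nm

This is the δ-line of the Pfund series in H.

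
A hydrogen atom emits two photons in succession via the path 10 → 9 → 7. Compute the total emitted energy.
0.1416 eV

The energy levels of hydrogen are E_n = -13.6057 / n² eV.

First transition (10 → 9):
ΔE₁ = |E_9 - E_10|
ΔE₁ = |-0.1679716049 - (-0.1360570000)| = 0.0319146 eV

Second transition (9 → 7):
ΔE₂ = |E_7 - E_9|
ΔE₂ = |-0.2776673469 - (-0.1679716049)| = 0.1096957 eV

Total energy released:
E_total = ΔE₁ + ΔE₂ = 0.0319146 + 0.1096957 = 0.1416 eV

Note: This equals the direct transition 10 → 7: 0.1416 eV ✓
Energy is conserved regardless of the path taken.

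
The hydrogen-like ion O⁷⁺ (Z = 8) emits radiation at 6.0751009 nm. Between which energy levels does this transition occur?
n = 8 → n = 2

First, find the photon energy from the wavelength (hc = 1239.84 eV·nm):
E = hc/λ = 1239.84 eV·nm / 6.0751009 nm = 204.08550 eV

The energy levels of O⁷⁺ satisfy E_n = -13.6057 × 8² / n² eV, so an emission n_i → n_f releases
ΔE = 13.6057 × 8² × (1/n_f² − 1/n_i²) eV.

Setting ΔE equal to the photon energy:
1/n_f² − 1/n_i² = 204.08550 / (13.6057 × 8²) = 0.23437500

Since 1/n_i² must be positive, we need 1/n_f² > 0.23437500, i.e. n_f ≤ 2. For each allowed n_f, solve n_i = (1/n_f² − 0.23437500)^(−1/2) and check whether it is a whole number:
  n_f = 1: 1/n_i² = 1.00000000 − 0.23437500 = 0.76562500 → n_i = 1.143  (not an integer) ✗
  n_f = 2: 1/n_i² = 0.25000000 − 0.23437500 = 0.01562500 → n_i = 8.000  → integer, n_i = 8 ✓

Only n_f = 2 gives an integer upper level, n_i = 8.

The transition is from n = 8 to n = 2 (emission).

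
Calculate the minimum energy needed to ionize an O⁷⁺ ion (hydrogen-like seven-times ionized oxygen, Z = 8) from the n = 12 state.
6.0470 eV

The ionization energy is the energy needed to remove the electron completely (n → ∞).

For a hydrogen-like ion with Z = 8, E_n = -13.6057 Z² / n² eV.

At n = 12: E_12 = -13.6057 × 8² / 12² = -6.0469778 eV
At n = ∞: E_∞ = 0 eV

Ionization energy = E_∞ - E_12 = 0 - (-6.0469778) = 6.0469778 eV
Ionization energy ≈ 6.0470 eV

This is also called the binding energy of the electron in state n = 12.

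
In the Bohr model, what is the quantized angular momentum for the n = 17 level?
1.793e-33 J·s (or 17ℏ)

In the Bohr model, angular momentum is quantized:
L = nℏ

where ℏ = h/(2π) = 1.05457e-34 J·s

For n = 17:
L = 17 × 1.05457e-34 J·s
L = 1.793e-33 J·s

This can also be written as L = 17ℏ.
The angular momentum is an integer multiple of the reduced Planck constant.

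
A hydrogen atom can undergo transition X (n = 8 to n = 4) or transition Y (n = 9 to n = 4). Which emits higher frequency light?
9 → 4

Calculate the energy for each transition:

Transition 8 → 4:
ΔE₁ = |E_4 - E_8| = |-13.6057/4² - (-13.6057/8²)|
ΔE₁ = |-0.85035625000 - (-0.21258906250)| = 0.63776719 eV

Transition 9 → 4:
ΔE₂ = |E_4 - E_9| = |-13.6057/4² - (-13.6057/9²)|
ΔE₂ = |-0.85035625000 - (-0.16797160494)| = 0.68238465 eV

Since 0.68238465 eV > 0.63776719 eV, the transition 9 → 4 emits the more energetic photon.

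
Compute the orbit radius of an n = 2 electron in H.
0.2117 nm (or 2.1167 Å)

The Bohr radius formula is:
r_n = n² a₀ / Z

where a₀ = 0.0529177 nm is the Bohr radius.

For H (Z = 1) at n = 2:
r_2 = 2² × 0.0529177 nm / 1
r_2 = 4 × 0.0529177 nm / 1
r_2 = 0.21167 nm / 1
r_2 = 0.2117 nm

The electron orbits at approximately 0.2117 nm from the nucleus.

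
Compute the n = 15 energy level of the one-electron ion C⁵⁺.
-2.176912 eV

For hydrogen-like ions, the energy levels scale with Z²:
E_n = -13.6057 Z² / n² eV

For C⁵⁺ (Z = 6) at n = 15:
E_15 = -13.6057 × 6² / 15²
E_15 = -13.6057 × 36 / 225
E_15 = -489.8052 / 225
E_15 = -2.176912 eV

The energy is 36 times more negative than hydrogen at the same n due to the stronger nuclear charge.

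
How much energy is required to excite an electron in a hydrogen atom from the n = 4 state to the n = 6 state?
0.472 eV

The energy levels of a hydrogen-like atom are E_n = -13.6057 eV / n².

Energy at n = 4: E_4 = -13.6057 / 4² = -0.850356 eV
Energy at n = 6: E_6 = -13.6057 / 6² = -0.377936 eV

The excitation energy is the difference:
ΔE = E_6 - E_4
ΔE = -0.377936 - (-0.850356)
ΔE = 0.472 eV

Since this is positive, energy must be absorbed (photon absorption).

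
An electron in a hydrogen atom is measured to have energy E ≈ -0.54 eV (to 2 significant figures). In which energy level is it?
n = 5

The exact energy levels follow E_n = -13.6057 eV / n².

The measured value (-0.54 eV) is reported to only 2 significant figures, so we must test candidate n values and see which one matches to that precision.

Candidate energies:
  n = 3:  E = -13.6057/3² = -1.51174 eV
  n = 4:  E = -13.6057/4² = -0.85036 eV
  n = 5:  E = -13.6057/5² = -0.54423 eV  ← matches
  n = 6:  E = -13.6057/6² = -0.37794 eV
  n = 7:  E = -13.6057/7² = -0.27767 eV

Checking against the measurement of -0.54 eV (2 sig figs), only n = 5 agrees:
E_5 = -0.54423 eV, which rounds to -0.54 eV ✓

Therefore n = 5.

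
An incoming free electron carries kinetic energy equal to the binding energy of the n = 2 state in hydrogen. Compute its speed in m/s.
1.09385e+06 m/s (or 0.36% of c)

The binding energy at n = 2 for hydrogen is:
E_2 = -13.6057/2² = -3.40142500 eV
|E_2| = 3.40142500 eV

Convert to Joules:
KE = 3.40142500 eV × (1.602177 × 10⁻¹⁹ J/eV) = 5.4496849e-19 J

Using KE = ½mv²:
v = √(2·KE/m_e)
v = √(2 × 5.4496849e-19 J / 9.10938 × 10⁻³¹ kg)
v = 1.09385e+06 m/s

This is approximately 0.36% the speed of light.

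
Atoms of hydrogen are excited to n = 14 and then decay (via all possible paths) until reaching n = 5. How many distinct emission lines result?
45

The electron can occupy levels n = 5, 6, ..., 14 during de-excitation — that is m = 14 - 5 + 1 = 10 distinct levels.

The number of distinct spectral lines equals the number of ways to choose 2 of these m levels (each pair gives one possible emission transition):

Number of lines = m(m-1)/2 = 10×9/2 = 45

These correspond to all possible transitions between the 10 levels:
14 → 13, 14 → 12, 14 → 11, 14 → 10, 14 → 9, 14 → 8, 14 → 7, 14 → 6...

Each transition produces a photon with a unique energy (and thus wavelength). This count does not depend on Z.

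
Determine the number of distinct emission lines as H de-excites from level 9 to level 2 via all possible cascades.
28

The electron can occupy levels n = 2, 3, ..., 9 during de-excitation — that is m = 9 - 2 + 1 = 8 distinct levels.

The number of distinct spectral lines equals the number of ways to choose 2 of these m levels (each pair gives one possible emission transition):

Number of lines = m(m-1)/2 = 8×7/2 = 28

These correspond to all possible transitions between the 8 levels:
9 → 8, 9 → 7, 9 → 6, 9 → 5, 9 → 4, 9 → 3, 9 → 2, 8 → 7...

Each transition produces a photon with a unique energy (and thus wavelength). This count does not depend on Z.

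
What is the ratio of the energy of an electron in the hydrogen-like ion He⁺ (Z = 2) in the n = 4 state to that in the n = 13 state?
10.56250

Using E_n = -13.6057 Z² / n² eV with Z = 2:

E_4 = -13.6057 × 2² / 4² = -54.4228 / 16 = -3.40142500000 eV
E_13 = -13.6057 × 2² / 13² = -54.4228 / 169 = -0.32202840237 eV

The ratio is:
E_4/E_13 = (-3.40142500000) / (-0.32202840237)
E_4/E_13 = (-54.4228/16) / (-54.4228/169)
E_4/E_13 = 169/16
E_4/E_13 = 10.56250
(Note: the Z² factors cancel in the ratio.)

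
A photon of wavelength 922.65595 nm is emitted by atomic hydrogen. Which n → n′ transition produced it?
n = 9 → n = 3

First, find the photon energy from the wavelength (hc = 1239.84 eV·nm):
E = hc/λ = 1239.84 eV·nm / 922.65595 nm = 1.3437728 eV

The energy levels of hydrogen satisfy E_n = -13.6057 / n² eV, so an emission n_i → n_f releases
ΔE = 13.6057 × (1/n_f² − 1/n_i²) eV.

Setting ΔE equal to the photon energy:
1/n_f² − 1/n_i² = 1.3437728 / 13.6057 = 0.098765429

Since 1/n_i² must be positive, we need 1/n_f² > 0.098765429, i.e. n_f ≤ 3. For each allowed n_f, solve n_i = (1/n_f² − 0.098765429)^(−1/2) and check whether it is a whole number:
  n_f = 1: 1/n_i² = 1.000000000 − 0.098765429 = 0.901234571 → n_i = 1.053  (not an integer) ✗
  n_f = 2: 1/n_i² = 0.250000000 − 0.098765429 = 0.151234571 → n_i = 2.571  (not an integer) ✗
  n_f = 3: 1/n_i² = 0.111111111 − 0.098765429 = 0.012345682 → n_i = 9.000  → integer, n_i = 9 ✓

Only n_f = 3 gives an integer upper level, n_i = 9.

The transition is from n = 9 to n = 3 (emission).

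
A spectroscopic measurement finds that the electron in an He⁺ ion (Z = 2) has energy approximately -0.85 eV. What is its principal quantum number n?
n = 8

The exact energy levels follow E_n = -13.6057 Z² / n² eV with Z = 2.

The measured value (-0.85 eV) is reported to only 2 significant figures, so we must test candidate n values and see which one matches to that precision.

Candidate energies:
  n = 6:  E = -13.6057 × 2² / 6² = -1.511744 eV
  n = 7:  E = -13.6057 × 2² / 7² = -1.110669 eV
  n = 8:  E = -13.6057 × 2² / 8² = -0.850356 eV  ← matches
  n = 9:  E = -13.6057 × 2² / 9² = -0.671886 eV
  n = 10:  E = -13.6057 × 2² / 10² = -0.544228 eV

Checking against the measurement of -0.85 eV (2 sig figs), only n = 8 agrees:
E_8 = -0.850356 eV, which rounds to -0.85 eV ✓

Therefore n = 8.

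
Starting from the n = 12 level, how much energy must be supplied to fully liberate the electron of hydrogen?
0.0945 eV

The ionization energy is the energy needed to remove the electron completely (n → ∞).

For hydrogen, E_n = -13.6057 eV / n².

At n = 12: E_12 = -13.6057 / 12² = -0.0944840 eV
At n = ∞: E_∞ = 0 eV

Ionization energy = E_∞ - E_12 = 0 - (-0.0944840) = 0.0944840 eV
Ionization energy ≈ 0.0945 eV

This is also called the binding energy of the electron in state n = 12.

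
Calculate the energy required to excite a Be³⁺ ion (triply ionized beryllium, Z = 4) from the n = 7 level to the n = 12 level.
2.930933 eV

The energy levels of a hydrogen-like atom are E_n = -13.6057 Z² eV / n².

Energy at n = 7: E_7 = -13.6057 × 4² / 7² = -4.442677551 eV
Energy at n = 12: E_12 = -13.6057 × 4² / 12² = -1.511744444 eV

The excitation energy is the difference:
ΔE = E_12 - E_7
ΔE = -1.511744444 - (-4.442677551)
ΔE = 2.930933 eV

Since this is positive, energy must be absorbed (photon absorption).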